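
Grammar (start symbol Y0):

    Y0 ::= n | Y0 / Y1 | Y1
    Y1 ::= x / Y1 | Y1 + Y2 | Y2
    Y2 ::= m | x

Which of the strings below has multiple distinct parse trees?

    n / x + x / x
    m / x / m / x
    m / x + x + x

n / x + x / x: 1 tree
m / x / m / x: 2 trees
m / x + x + x: 1 tree

m / x / m / x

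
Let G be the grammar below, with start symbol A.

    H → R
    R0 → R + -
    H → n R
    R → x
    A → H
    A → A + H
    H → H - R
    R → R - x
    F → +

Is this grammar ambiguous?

Witness: x - x

Derivation 1: A ⇒ H ⇒ R ⇒ R - x ⇒ x - x
Derivation 2: A ⇒ H ⇒ H - R ⇒ R - R ⇒ x - R ⇒ x - x

Two distinct leftmost derivations for the same string.

Ambiguous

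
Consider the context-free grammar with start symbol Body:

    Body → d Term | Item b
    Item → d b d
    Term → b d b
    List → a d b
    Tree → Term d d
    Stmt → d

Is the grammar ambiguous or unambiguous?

Witness: d b d b

Derivation 1: Body ⇒ d Term ⇒ d b d b
Derivation 2: Body ⇒ Item b ⇒ d b d b

Two distinct leftmost derivations for the same string.

Ambiguous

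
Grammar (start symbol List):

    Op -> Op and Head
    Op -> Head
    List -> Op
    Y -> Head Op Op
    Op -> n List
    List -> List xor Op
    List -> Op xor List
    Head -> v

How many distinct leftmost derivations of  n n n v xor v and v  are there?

20

Parse trees for n n n v xor v and v (showing first 6 of 20):
  [List [Op [Op n [List [Op n [List [Op n [List [List [Op [Head v]]] xor [Op [Head v]]]]]]]] and [Head v]]]
  [List [Op [Op n [List [Op n [List [Op n [List [Op [Head v]] xor [List [Op [Head v]]]]]]]]] and [Head v]]]
  [List [Op [Op n [List [Op n [List [List [Op n [List [Op [Head v]]]]] xor [Op [Head v]]]]]] and [Head v]]]
  [List [Op [Op n [List [Op n [List [Op n [List [Op [Head v]]]] xor [List [Op [Head v]]]]]]] and [Head v]]]
  [List [Op [Op n [List [List [Op n [List [Op n [List [Op [Head v]]]]]]] xor [Op [Head v]]]] and [Head v]]]
  [List [Op [Op n [List [Op n [List [Op n [List [Op [Head v]]]]]] xor [List [Op [Head v]]]]] and [Head v]]]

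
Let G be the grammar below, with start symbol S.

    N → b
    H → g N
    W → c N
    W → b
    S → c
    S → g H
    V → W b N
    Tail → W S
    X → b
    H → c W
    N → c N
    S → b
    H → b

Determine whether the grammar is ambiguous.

Unambiguous

(Tail, V, X are unreachable from S, so their rules don't affect L(S).) Each reachable nonterminal has at most one production per leading terminal, and all productions are right-linear; the derivation is determined token-by-token.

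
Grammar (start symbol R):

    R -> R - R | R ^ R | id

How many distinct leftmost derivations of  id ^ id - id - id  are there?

Parse trees for id ^ id - id - id:
  [R [R [R id] ^ [R id]] - [R [R id] - [R id]]]
  [R [R [R [R id] ^ [R id]] - [R id]] - [R id]]
  [R [R [R id] ^ [R [R id] - [R id]]] - [R id]]
  [R [R id] ^ [R [R id] - [R [R id] - [R id]]]]
  [R [R id] ^ [R [R [R id] - [R id]] - [R id]]]

5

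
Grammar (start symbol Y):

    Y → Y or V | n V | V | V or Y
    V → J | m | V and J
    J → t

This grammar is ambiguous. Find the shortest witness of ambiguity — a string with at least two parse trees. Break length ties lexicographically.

length 1: no string has ≥2 trees
length 2: no string has ≥2 trees
length 3: m or m has 2 parse trees

Two derivations of m or m:
  Y ⇒ Y or V ⇒ V or V ⇒ m or V ⇒ m or m
  Y ⇒ V or Y ⇒ m or Y ⇒ m or V ⇒ m or m

m or m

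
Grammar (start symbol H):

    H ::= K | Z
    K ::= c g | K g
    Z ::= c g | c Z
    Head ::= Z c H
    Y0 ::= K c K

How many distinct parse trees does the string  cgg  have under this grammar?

1

Parse trees for cgg:
  [H [K [K c g] g]]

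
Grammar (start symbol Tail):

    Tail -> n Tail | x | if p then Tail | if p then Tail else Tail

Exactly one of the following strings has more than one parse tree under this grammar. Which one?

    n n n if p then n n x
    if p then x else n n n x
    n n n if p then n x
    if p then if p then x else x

n n n if p then n n x: 1 tree
if p then x else n n n x: 1 tree
n n n if p then n x: 1 tree
if p then if p then x else x: 2 trees

if p then if p then x else x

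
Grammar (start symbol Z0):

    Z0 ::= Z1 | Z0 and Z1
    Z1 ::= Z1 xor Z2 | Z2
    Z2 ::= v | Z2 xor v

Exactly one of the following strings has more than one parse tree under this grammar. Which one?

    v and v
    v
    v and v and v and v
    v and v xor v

v and v xor v

v and v: 1 tree
v: 1 tree
v and v and v and v: 1 tree
v and v xor v: 2 trees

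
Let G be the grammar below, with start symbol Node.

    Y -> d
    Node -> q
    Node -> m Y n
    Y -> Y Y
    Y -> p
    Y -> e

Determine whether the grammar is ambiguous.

Witness: m d d d n

Derivation 1: Node ⇒ m Y n ⇒ m Y Y n ⇒ m d Y n ⇒ m d Y Y n ⇒ m d d Y n ⇒ m d d d n
Derivation 2: Node ⇒ m Y n ⇒ m Y Y n ⇒ m Y Y Y n ⇒ m d Y Y n ⇒ m d d Y n ⇒ m d d d n

Two distinct leftmost derivations for the same string.

Ambiguous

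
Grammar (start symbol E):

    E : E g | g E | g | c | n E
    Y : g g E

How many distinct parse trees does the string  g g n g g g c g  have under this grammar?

Parse trees for g g n g g g c g:
  [E [E g [E g [E n [E g [E g [E g [E c]]]]]]] g]
  [E g [E [E g [E n [E g [E g [E g [E c]]]]]] g]]
  [E g [E g [E [E n [E g [E g [E g [E c]]]]] g]]]
  [E g [E g [E n [E [E g [E g [E g [E c]]]] g]]]]
  [E g [E g [E n [E g [E [E g [E g [E c]]] g]]]]]
  [E g [E g [E n [E g [E g [E [E g [E c]] g]]]]]]
  [E g [E g [E n [E g [E g [E g [E [E c] g]]]]]]]

7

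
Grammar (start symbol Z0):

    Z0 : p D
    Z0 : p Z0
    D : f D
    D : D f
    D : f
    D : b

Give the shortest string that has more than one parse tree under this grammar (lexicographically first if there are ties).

p f f

length 2: no string has ≥2 trees
length 3: p f f has 2 parse trees

Two derivations of p f f:
  Z0 ⇒ p D ⇒ p f D ⇒ p f f
  Z0 ⇒ p D ⇒ p D f ⇒ p f f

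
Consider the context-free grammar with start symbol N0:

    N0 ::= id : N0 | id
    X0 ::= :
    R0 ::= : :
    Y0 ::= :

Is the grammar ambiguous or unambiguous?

Unambiguous

(X0, R0, Y0 are unreachable from N0, so their rules don't affect L(N0).) Right-recursive list with a separator: after each atom, whether the separator follows determines the rule. One parse per string.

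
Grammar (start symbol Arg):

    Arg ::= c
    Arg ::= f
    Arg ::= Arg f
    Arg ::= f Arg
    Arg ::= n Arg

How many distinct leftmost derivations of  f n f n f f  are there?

6

Parse trees for f n f n f f:
  [Arg [Arg f [Arg n [Arg f [Arg n [Arg f]]]]] f]
  [Arg f [Arg [Arg n [Arg f [Arg n [Arg f]]]] f]]
  [Arg f [Arg n [Arg [Arg f [Arg n [Arg f]]] f]]]
  [Arg f [Arg n [Arg f [Arg [Arg n [Arg f]] f]]]]
  [Arg f [Arg n [Arg f [Arg n [Arg [Arg f] f]]]]]
  [Arg f [Arg n [Arg f [Arg n [Arg f [Arg f]]]]]]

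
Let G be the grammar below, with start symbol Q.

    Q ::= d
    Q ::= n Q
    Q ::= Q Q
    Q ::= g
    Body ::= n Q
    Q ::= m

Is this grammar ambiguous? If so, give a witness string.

Ambiguous

Witness: d d d

Derivation 1: Q ⇒ Q Q ⇒ d Q ⇒ d Q Q ⇒ d d Q ⇒ d d d
Derivation 2: Q ⇒ Q Q ⇒ Q Q Q ⇒ d Q Q ⇒ d d Q ⇒ d d d

Two distinct leftmost derivations for the same string.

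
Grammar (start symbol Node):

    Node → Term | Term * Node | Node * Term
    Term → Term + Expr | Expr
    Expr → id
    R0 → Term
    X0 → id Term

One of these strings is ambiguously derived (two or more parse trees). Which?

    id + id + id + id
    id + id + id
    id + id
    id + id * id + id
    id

id + id + id + id: 1 tree
id + id + id: 1 tree
id + id: 1 tree
id + id * id + id: 2 trees
id: 1 tree

id + id * id + id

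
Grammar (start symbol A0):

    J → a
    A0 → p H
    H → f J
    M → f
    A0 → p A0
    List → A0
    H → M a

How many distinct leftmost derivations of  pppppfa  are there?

2

Parse trees for pppppfa:
  [A0 p [A0 p [A0 p [A0 p [A0 p [H f [J a]]]]]]]
  [A0 p [A0 p [A0 p [A0 p [A0 p [H [M f] a]]]]]]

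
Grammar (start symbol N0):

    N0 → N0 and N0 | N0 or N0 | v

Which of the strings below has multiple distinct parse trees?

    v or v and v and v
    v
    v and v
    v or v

v or v and v and v

v or v and v and v: 5 trees
v: 1 tree
v and v: 1 tree
v or v: 1 tree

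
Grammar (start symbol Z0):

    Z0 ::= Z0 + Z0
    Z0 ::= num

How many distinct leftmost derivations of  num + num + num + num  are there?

5

Parse trees for num + num + num + num:
  [Z0 [Z0 num] + [Z0 [Z0 num] + [Z0 [Z0 num] + [Z0 num]]]]
  [Z0 [Z0 num] + [Z0 [Z0 [Z0 num] + [Z0 num]] + [Z0 num]]]
  [Z0 [Z0 [Z0 num] + [Z0 num]] + [Z0 [Z0 num] + [Z0 num]]]
  [Z0 [Z0 [Z0 num] + [Z0 [Z0 num] + [Z0 num]]] + [Z0 num]]
  [Z0 [Z0 [Z0 [Z0 num] + [Z0 num]] + [Z0 num]] + [Z0 num]]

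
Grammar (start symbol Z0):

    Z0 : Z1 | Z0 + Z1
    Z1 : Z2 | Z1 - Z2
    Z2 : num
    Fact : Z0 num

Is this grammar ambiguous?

(Fact is unreachable from Z0, so its rules don't affect L(Z0).) This is a standard precedence ladder (Z0 over Z1 over Z2), with each level left-recursive on its own operator ('+' at Z0, '-' at Z1). That structure is LR(1), hence unambiguous.

Unambiguous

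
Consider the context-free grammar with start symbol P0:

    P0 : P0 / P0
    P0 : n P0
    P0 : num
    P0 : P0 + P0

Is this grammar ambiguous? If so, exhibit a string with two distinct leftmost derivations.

Ambiguous

Witness: n num + num

Derivation 1: P0 ⇒ n P0 ⇒ n P0 + P0 ⇒ n num + P0 ⇒ n num + num
Derivation 2: P0 ⇒ P0 + P0 ⇒ n P0 + P0 ⇒ n num + P0 ⇒ n num + num

Two distinct leftmost derivations for the same string.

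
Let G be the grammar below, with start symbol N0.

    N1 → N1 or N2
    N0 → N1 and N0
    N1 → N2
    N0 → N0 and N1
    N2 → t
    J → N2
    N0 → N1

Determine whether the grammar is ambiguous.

Witness: t and t

Derivation 1: N0 ⇒ N1 and N0 ⇒ N2 and N0 ⇒ t and N0 ⇒ t and N1 ⇒ t and N2 ⇒ t and t
Derivation 2: N0 ⇒ N0 and N1 ⇒ N1 and N1 ⇒ N2 and N1 ⇒ t and N1 ⇒ t and N2 ⇒ t and t

Two distinct leftmost derivations for the same string.

Ambiguous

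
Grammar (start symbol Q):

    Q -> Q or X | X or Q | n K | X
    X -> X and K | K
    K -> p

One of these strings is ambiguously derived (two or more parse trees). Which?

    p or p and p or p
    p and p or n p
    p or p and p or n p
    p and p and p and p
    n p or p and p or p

p or p and p or p

p or p and p or p: 4 trees
p and p or n p: 1 tree
p or p and p or n p: 1 tree
p and p and p and p: 1 tree
n p or p and p or p: 1 tree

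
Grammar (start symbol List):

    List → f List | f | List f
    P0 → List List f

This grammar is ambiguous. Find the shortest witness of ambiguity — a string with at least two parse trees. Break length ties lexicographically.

f f

length 1: no string has ≥2 trees
length 2: f f has 2 parse trees

Two derivations of f f:
  List ⇒ f List ⇒ f f
  List ⇒ List f ⇒ f f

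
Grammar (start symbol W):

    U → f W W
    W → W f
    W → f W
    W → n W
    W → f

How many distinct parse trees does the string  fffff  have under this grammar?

16

Parse trees for fffff (showing first 6 of 16):
  [W [W [W [W [W f] f] f] f] f]
  [W [W [W [W f [W f]] f] f] f]
  [W [W [W f [W [W f] f]] f] f]
  [W [W [W f [W f [W f]]] f] f]
  [W [W f [W [W [W f] f] f]] f]
  [W [W f [W [W f [W f]] f]] f]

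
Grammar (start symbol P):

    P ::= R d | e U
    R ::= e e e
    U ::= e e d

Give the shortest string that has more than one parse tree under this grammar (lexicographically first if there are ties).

length 4: e e e d has 2 parse trees

Two derivations of e e e d:
  P ⇒ R d ⇒ e e e d
  P ⇒ e U ⇒ e e e d

e e e d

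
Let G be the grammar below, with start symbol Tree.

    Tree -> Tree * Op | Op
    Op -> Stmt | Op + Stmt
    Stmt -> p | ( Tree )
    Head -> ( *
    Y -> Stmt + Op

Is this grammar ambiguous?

(Head, Y are unreachable from Tree, so their rules don't affect L(Tree).) The grammar is stratified — Tree handles '*' (left-recursive), Op handles '+', Stmt atoms. Each operator has a fixed associativity and precedence level, so every string has one parse.

Unambiguous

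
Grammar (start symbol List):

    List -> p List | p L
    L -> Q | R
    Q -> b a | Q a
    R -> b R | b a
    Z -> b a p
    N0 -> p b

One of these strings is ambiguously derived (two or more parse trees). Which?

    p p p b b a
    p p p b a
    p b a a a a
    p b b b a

p p p b a

p p p b b a: 1 tree
p p p b a: 2 trees
p b a a a a: 1 tree
p b b b a: 1 tree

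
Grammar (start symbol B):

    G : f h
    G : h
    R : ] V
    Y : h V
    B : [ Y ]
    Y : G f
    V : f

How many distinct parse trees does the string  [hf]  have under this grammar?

Parse trees for [hf]:
  [B [ [Y h [V f]] ]]
  [B [ [Y [G h] f] ]]

2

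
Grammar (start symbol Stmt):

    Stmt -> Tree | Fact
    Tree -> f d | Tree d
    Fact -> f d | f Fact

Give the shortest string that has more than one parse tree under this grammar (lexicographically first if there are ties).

length 2: f d has 2 parse trees

Two derivations of f d:
  Stmt ⇒ Tree ⇒ f d
  Stmt ⇒ Fact ⇒ f d

f d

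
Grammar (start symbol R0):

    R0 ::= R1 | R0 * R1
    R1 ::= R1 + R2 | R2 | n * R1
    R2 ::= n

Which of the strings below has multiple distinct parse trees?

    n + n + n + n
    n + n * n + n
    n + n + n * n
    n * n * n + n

n + n + n + n: 1 tree
n + n * n + n: 1 tree
n + n + n * n: 1 tree
n * n * n + n: 7 trees

n * n * n + n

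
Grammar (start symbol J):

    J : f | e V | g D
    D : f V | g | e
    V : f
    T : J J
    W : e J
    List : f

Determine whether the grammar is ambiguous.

Unambiguous

Only J, D, V are reachable from J; ignoring the rest: Restricted to the reachable nonterminals, every rule has the form A → t or A → t B, and no two rules for the same A share a first terminal. The grammar encodes a DFA — one run per string.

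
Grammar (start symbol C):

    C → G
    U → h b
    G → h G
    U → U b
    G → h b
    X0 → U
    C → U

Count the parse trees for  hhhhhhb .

Parse trees for hhhhhhb:
  [C [G h [G h [G h [G h [G h [G h b]]]]]]]

1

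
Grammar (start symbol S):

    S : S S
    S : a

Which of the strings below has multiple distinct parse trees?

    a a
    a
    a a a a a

a a: 1 tree
a: 1 tree
a a a a a: 14 trees

a a a a a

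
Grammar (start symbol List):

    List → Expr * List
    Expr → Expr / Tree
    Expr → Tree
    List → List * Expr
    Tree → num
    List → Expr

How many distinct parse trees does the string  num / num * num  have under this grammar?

Parse trees for num / num * num:
  [List [Expr [Expr [Tree num]] / [Tree num]] * [List [Expr [Tree num]]]]
  [List [List [Expr [Expr [Tree num]] / [Tree num]]] * [Expr [Tree num]]]

2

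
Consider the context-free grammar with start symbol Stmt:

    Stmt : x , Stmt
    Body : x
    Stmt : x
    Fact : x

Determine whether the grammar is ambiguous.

(Body, Fact are unreachable from Stmt, so their rules don't affect L(Stmt).) Right-recursive list with a separator: after each atom, whether the separator follows determines the rule. One parse per string.

Unambiguous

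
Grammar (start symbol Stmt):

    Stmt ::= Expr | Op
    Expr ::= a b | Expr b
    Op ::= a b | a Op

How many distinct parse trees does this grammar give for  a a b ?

Parse trees for a a b:
  [Stmt [Op a [Op a b]]]

1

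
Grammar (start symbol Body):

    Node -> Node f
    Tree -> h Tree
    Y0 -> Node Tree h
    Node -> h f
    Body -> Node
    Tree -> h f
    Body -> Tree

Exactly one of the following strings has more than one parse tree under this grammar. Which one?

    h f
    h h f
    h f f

h f

h f: 2 trees
h h f: 1 tree
h f f: 1 tree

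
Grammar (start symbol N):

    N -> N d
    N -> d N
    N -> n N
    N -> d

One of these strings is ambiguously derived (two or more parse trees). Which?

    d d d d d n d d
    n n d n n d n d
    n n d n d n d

d d d d d n d d: 8 trees
n n d n n d n d: 1 tree
n n d n d n d: 1 tree

d d d d d n d d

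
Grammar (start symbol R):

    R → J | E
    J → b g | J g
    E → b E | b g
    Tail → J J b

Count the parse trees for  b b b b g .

Parse trees for b b b b g:
  [R [E b [E b [E b [E b g]]]]]

1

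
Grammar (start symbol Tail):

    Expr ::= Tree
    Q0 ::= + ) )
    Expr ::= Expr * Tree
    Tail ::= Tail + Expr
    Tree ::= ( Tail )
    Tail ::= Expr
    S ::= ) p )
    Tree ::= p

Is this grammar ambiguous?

Only Tail, Expr, Tree are reachable from Tail; ignoring the rest: This is a standard precedence ladder (Tail over Expr over Tree), with each level left-recursive on its own operator ('+' at Tail, '*' at Expr). That structure is LR(1), hence unambiguous.

Unambiguous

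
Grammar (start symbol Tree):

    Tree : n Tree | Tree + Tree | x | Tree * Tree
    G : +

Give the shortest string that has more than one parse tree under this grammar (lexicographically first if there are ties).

n x * x

length 1: no string has ≥2 trees
length 2: no string has ≥2 trees
length 3: no string has ≥2 trees
length 4: n x * x has 2 parse trees

Two derivations of n x * x:
  Tree ⇒ n Tree ⇒ n Tree * Tree ⇒ n x * Tree ⇒ n x * x
  Tree ⇒ Tree * Tree ⇒ n Tree * Tree ⇒ n x * Tree ⇒ n x * x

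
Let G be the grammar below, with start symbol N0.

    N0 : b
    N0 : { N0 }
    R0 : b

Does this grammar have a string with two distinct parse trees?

Unambiguous

Only N0 is reachable from N0; ignoring the rest: L(N0) is { openⁿ atom closeⁿ : n ≥ 0 }. The bracket depth fixes n, and the derivation is forced at every step.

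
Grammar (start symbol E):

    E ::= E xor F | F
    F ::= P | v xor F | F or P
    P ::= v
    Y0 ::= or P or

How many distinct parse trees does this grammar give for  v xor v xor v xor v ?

Parse trees for v xor v xor v xor v:
  [E [E [F [P v]]] xor [F v xor [F v xor [F [P v]]]]]
  [E [E [E [F [P v]]] xor [F [P v]]] xor [F v xor [F [P v]]]]
  [E [E [F v xor [F [P v]]]] xor [F v xor [F [P v]]]]
  [E [E [E [F [P v]]] xor [F v xor [F [P v]]]] xor [F [P v]]]
  [E [E [E [E [F [P v]]] xor [F [P v]]] xor [F [P v]]] xor [F [P v]]]
  [E [E [E [F v xor [F [P v]]]] xor [F [P v]]] xor [F [P v]]]
  [E [E [F v xor [F v xor [F [P v]]]]] xor [F [P v]]]
  [E [F v xor [F v xor [F v xor [F [P v]]]]]]

8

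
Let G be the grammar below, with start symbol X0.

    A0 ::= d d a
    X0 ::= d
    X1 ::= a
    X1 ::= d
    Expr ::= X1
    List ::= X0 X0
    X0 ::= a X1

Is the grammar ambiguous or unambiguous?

Unambiguous

Only X0, X1 are reachable from X0; ignoring the rest: The reachable rules are right-linear with at most one rule per (nonterminal, next-terminal) pair. Each input token forces the next rule, so parsing is deterministic.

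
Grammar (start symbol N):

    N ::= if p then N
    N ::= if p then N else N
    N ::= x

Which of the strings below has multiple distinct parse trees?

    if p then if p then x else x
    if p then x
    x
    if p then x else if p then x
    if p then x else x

if p then if p then x else x

if p then if p then x else x: 2 trees
if p then x: 1 tree
x: 1 tree
if p then x else if p then x: 1 tree
if p then x else x: 1 tree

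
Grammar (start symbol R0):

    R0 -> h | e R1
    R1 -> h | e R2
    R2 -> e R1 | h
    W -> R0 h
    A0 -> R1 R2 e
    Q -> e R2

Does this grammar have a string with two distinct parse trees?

(W, A0, Q are unreachable from R0, so their rules don't affect L(R0).) Restricted to the reachable nonterminals, every rule has the form A → t or A → t B, and no two rules for the same A share a first terminal. The grammar encodes a DFA — one run per string.

Unambiguous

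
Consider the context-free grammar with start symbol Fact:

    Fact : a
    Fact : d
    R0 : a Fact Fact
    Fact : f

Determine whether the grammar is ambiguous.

Unambiguous

(R0 is unreachable from Fact, so its rules don't affect L(Fact).) Restricted to the reachable nonterminals, every rule has the form A → t or A → t B, and no two rules for the same A share a first terminal. The grammar encodes a DFA — one run per string.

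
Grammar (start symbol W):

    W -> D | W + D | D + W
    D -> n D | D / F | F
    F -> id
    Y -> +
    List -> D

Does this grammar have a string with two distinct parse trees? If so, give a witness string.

Ambiguous

Witness: id + id

Derivation 1: W ⇒ W + D ⇒ D + D ⇒ F + D ⇒ id + D ⇒ id + F ⇒ id + id
Derivation 2: W ⇒ D + W ⇒ F + W ⇒ id + W ⇒ id + D ⇒ id + F ⇒ id + id

Two distinct leftmost derivations for the same string.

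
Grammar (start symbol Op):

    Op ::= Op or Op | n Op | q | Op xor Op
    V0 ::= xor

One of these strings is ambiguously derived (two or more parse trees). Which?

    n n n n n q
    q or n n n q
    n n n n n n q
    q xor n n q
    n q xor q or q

n n n n n q: 1 tree
q or n n n q: 1 tree
n n n n n n q: 1 tree
q xor n n q: 1 tree
n q xor q or q: 5 trees

n q xor q or q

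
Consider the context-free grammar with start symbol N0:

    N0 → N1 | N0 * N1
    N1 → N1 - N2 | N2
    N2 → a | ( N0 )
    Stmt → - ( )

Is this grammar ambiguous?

(Stmt is unreachable from N0, so its rules don't affect L(N0).) N0 → N0 * N1 | N1  ;  N1 → N1 - N2 | N2  — a left-associative chain with N2 at the bottom. Each string factors uniquely by precedence.

Unambiguous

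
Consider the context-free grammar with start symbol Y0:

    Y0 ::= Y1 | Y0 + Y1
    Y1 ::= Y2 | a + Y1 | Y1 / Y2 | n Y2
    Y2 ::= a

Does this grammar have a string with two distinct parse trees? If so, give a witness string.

Witness: a + a

Derivation 1: Y0 ⇒ Y1 ⇒ a + Y1 ⇒ a + Y2 ⇒ a + a
Derivation 2: Y0 ⇒ Y0 + Y1 ⇒ Y1 + Y1 ⇒ Y2 + Y1 ⇒ a + Y1 ⇒ a + Y2 ⇒ a + a

Two distinct leftmost derivations for the same string.

Ambiguous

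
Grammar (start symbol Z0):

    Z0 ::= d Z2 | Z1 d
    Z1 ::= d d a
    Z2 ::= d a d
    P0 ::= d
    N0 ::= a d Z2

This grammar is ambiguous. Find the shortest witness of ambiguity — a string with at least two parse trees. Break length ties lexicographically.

length 4: d d a d has 2 parse trees

Two derivations of d d a d:
  Z0 ⇒ d Z2 ⇒ d d a d
  Z0 ⇒ Z1 d ⇒ d d a d

d d a d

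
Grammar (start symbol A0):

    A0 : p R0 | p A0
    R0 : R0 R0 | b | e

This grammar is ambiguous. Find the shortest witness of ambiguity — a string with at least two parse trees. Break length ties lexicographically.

p b b b

length 2: no string has ≥2 trees
length 3: no string has ≥2 trees
length 4: p b b b has 2 parse trees

Two derivations of p b b b:
  A0 ⇒ p R0 ⇒ p R0 R0 ⇒ p R0 R0 R0 ⇒ p b R0 R0 ⇒ p b b R0 ⇒ p b b b
  A0 ⇒ p R0 ⇒ p R0 R0 ⇒ p b R0 ⇒ p b R0 R0 ⇒ p b b R0 ⇒ p b b b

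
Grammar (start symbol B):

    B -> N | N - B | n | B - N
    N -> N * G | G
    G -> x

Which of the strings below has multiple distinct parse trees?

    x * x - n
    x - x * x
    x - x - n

x - x * x

x * x - n: 1 tree
x - x * x: 2 trees
x - x - n: 1 tree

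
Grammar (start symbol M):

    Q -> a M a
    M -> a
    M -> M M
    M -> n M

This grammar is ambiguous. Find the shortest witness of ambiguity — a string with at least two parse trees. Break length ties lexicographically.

a a a

length 1: no string has ≥2 trees
length 2: no string has ≥2 trees
length 3: a a a has 2 parse trees

Two derivations of a a a:
  M ⇒ M M ⇒ a M ⇒ a M M ⇒ a a M ⇒ a a a
  M ⇒ M M ⇒ M M M ⇒ a M M ⇒ a a M ⇒ a a a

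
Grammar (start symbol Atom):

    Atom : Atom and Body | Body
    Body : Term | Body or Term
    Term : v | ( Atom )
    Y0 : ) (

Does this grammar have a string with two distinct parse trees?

Unambiguous

Only Atom, Body, Term are reachable from Atom; ignoring the rest: Atom → Atom and Body | Body  ;  Body → Body or Term | Term  — a left-associative chain with Term at the bottom. Each string factors uniquely by precedence.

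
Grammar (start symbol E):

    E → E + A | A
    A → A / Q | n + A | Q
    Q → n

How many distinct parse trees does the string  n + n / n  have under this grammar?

Parse trees for n + n / n:
  [E [E [A [Q n]]] + [A [A [Q n]] / [Q n]]]
  [E [A [A n + [A [Q n]]] / [Q n]]]
  [E [A n + [A [A [Q n]] / [Q n]]]]

3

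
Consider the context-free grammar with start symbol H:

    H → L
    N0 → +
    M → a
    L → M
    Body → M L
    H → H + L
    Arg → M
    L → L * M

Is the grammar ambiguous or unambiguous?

Only H, L, M are reachable from H; ignoring the rest: H → H + L | L  ;  L → L * M | M  — a left-associative chain with M at the bottom. Each string factors uniquely by precedence.

Unambiguous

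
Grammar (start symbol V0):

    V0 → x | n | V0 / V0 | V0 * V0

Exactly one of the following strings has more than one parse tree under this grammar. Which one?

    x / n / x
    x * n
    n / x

x / n / x: 2 trees
x * n: 1 tree
n / x: 1 tree

x / n / x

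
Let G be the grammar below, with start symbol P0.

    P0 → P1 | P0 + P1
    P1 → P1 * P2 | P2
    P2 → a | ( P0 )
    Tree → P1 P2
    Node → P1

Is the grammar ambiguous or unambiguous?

Unambiguous

(Tree, Node are unreachable from P0, so their rules don't affect L(P0).) P0 → P0 + P1 | P1  ;  P1 → P1 * P2 | P2  — a left-associative chain with P2 at the bottom. Each string factors uniquely by precedence.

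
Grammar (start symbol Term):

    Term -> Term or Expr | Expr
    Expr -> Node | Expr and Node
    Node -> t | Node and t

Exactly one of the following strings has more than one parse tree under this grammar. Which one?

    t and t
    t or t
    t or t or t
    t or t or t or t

t and t: 2 trees
t or t: 1 tree
t or t or t: 1 tree
t or t or t or t: 1 tree

t and t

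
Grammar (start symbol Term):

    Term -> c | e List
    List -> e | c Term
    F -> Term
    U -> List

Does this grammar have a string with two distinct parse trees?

(F, U are unreachable from Term, so their rules don't affect L(Term).) Restricted to the reachable nonterminals, every rule has the form A → t or A → t B, and no two rules for the same A share a first terminal. The grammar encodes a DFA — one run per string.

Unambiguous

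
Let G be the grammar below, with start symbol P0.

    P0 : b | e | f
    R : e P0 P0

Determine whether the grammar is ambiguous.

Unambiguous

Only P0 is reachable from P0; ignoring the rest: The reachable rules are right-linear with at most one rule per (nonterminal, next-terminal) pair. Each input token forces the next rule, so parsing is deterministic.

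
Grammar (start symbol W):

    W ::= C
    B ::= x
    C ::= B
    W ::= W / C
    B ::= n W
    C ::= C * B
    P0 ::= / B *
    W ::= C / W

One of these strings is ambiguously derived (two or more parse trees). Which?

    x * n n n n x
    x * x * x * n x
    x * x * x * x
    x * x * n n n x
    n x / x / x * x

n x / x / x * x

x * n n n n x: 1 tree
x * x * x * n x: 1 tree
x * x * x * x: 1 tree
x * x * n n n x: 1 tree
n x / x / x * x: 16 trees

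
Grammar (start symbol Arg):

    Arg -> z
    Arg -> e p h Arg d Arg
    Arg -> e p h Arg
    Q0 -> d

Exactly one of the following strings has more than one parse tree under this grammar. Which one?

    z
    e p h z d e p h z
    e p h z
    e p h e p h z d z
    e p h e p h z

z: 1 tree
e p h z d e p h z: 1 tree
e p h z: 1 tree
e p h e p h z d z: 2 trees
e p h e p h z: 1 tree

e p h e p h z d z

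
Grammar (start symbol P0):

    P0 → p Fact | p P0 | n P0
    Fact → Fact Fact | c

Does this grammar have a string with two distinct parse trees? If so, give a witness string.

Witness: p c c c

Derivation 1: P0 ⇒ p Fact ⇒ p Fact Fact ⇒ p Fact Fact Fact ⇒ p c Fact Fact ⇒ p c c Fact ⇒ p c c c
Derivation 2: P0 ⇒ p Fact ⇒ p Fact Fact ⇒ p c Fact ⇒ p c Fact Fact ⇒ p c c Fact ⇒ p c c c

Two distinct leftmost derivations for the same string.

Ambiguous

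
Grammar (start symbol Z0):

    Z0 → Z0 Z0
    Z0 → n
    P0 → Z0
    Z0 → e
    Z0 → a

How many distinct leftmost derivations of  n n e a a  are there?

14

Parse trees for n n e a a (showing first 6 of 14):
  [Z0 [Z0 n] [Z0 [Z0 n] [Z0 [Z0 e] [Z0 [Z0 a] [Z0 a]]]]]
  [Z0 [Z0 n] [Z0 [Z0 n] [Z0 [Z0 [Z0 e] [Z0 a]] [Z0 a]]]]
  [Z0 [Z0 n] [Z0 [Z0 [Z0 n] [Z0 e]] [Z0 [Z0 a] [Z0 a]]]]
  [Z0 [Z0 n] [Z0 [Z0 [Z0 n] [Z0 [Z0 e] [Z0 a]]] [Z0 a]]]
  [Z0 [Z0 n] [Z0 [Z0 [Z0 [Z0 n] [Z0 e]] [Z0 a]] [Z0 a]]]
  [Z0 [Z0 [Z0 n] [Z0 n]] [Z0 [Z0 e] [Z0 [Z0 a] [Z0 a]]]]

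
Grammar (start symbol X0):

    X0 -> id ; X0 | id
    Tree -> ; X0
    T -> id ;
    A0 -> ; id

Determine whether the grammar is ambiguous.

Unambiguous

(Tree, T, A0 are unreachable from X0, so their rules don't affect L(X0).) The reachable grammar is A → atom sep A | atom. Each atom is followed by either the separator (recurse) or end-of-string (stop) — no choice point.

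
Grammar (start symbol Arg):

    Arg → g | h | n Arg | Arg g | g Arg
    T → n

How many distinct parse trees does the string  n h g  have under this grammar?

Parse trees for n h g:
  [Arg n [Arg [Arg h] g]]
  [Arg [Arg n [Arg h]] g]

2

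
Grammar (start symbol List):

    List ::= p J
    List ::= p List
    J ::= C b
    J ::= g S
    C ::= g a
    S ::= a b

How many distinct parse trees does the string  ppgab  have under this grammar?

Parse trees for ppgab:
  [List p [List p [J [C g a] b]]]
  [List p [List p [J g [S a b]]]]

2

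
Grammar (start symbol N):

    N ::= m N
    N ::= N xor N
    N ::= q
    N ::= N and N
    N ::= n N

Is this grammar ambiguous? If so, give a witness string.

Witness: m q and q

Derivation 1: N ⇒ m N ⇒ m N and N ⇒ m q and N ⇒ m q and q
Derivation 2: N ⇒ N and N ⇒ m N and N ⇒ m q and N ⇒ m q and q

Two distinct leftmost derivations for the same string.

Ambiguous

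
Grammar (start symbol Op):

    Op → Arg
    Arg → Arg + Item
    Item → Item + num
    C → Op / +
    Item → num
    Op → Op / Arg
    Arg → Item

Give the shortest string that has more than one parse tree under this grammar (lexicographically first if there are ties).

length 1: no string has ≥2 trees
length 3: num + num has 2 parse trees

Two derivations of num + num:
  Op ⇒ Arg ⇒ Arg + Item ⇒ Item + Item ⇒ num + Item ⇒ num + num
  Op ⇒ Arg ⇒ Item ⇒ Item + num ⇒ num + num

num + num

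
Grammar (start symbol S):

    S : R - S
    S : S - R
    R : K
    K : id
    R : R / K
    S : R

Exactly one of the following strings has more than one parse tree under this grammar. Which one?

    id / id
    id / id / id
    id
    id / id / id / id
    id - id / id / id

id / id: 1 tree
id / id / id: 1 tree
id: 1 tree
id / id / id / id: 1 tree
id - id / id / id: 2 trees

id - id / id / id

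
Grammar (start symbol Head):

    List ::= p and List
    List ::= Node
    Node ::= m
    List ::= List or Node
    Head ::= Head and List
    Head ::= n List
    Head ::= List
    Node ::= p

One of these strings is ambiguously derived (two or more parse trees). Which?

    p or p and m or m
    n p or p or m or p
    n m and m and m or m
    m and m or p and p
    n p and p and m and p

p or p and m or m: 1 tree
n p or p or m or p: 1 tree
n m and m and m or m: 1 tree
m and m or p and p: 1 tree
n p and p and m and p: 4 trees

n p and p and m and p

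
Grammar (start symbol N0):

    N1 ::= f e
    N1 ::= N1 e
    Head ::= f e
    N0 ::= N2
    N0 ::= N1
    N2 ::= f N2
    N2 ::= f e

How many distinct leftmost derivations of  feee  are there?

1

Parse trees for feee:
  [N0 [N1 [N1 [N1 f e] e] e]]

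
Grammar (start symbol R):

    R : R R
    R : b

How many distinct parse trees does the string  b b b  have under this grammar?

2

Parse trees for b b b:
  [R [R b] [R [R b] [R b]]]
  [R [R [R b] [R b]] [R b]]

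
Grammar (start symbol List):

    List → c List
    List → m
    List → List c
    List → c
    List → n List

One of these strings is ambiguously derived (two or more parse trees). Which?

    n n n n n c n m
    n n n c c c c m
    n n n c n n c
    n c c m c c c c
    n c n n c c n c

n n n n n c n m: 1 tree
n n n c c c c m: 1 tree
n n n c n n c: 1 tree
n c c m c c c c: 35 trees
n c n n c c n c: 1 tree

n c c m c c c c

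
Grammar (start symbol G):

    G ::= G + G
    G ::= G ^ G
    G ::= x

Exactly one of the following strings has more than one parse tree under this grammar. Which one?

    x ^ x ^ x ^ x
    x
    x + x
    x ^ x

x ^ x ^ x ^ x: 5 trees
x: 1 tree
x + x: 1 tree
x ^ x: 1 tree

x ^ x ^ x ^ x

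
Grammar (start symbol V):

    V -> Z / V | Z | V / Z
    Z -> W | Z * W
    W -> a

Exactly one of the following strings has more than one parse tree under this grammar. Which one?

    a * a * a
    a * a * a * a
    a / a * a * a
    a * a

a / a * a * a

a * a * a: 1 tree
a * a * a * a: 1 tree
a / a * a * a: 2 trees
a * a: 1 tree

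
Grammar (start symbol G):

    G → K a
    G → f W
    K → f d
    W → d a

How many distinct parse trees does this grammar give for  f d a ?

2

Parse trees for f d a:
  [G [K f d] a]
  [G f [W d a]]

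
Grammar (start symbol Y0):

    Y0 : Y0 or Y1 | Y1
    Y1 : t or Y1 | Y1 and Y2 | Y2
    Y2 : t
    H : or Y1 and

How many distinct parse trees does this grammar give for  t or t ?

Parse trees for t or t:
  [Y0 [Y0 [Y1 [Y2 t]]] or [Y1 [Y2 t]]]
  [Y0 [Y1 t or [Y1 [Y2 t]]]]

2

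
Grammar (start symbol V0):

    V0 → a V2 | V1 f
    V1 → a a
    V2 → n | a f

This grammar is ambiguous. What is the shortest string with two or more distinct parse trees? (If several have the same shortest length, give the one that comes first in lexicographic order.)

a a f

length 2: no string has ≥2 trees
length 3: a a f has 2 parse trees

Two derivations of a a f:
  V0 ⇒ a V2 ⇒ a a f
  V0 ⇒ V1 f ⇒ a a f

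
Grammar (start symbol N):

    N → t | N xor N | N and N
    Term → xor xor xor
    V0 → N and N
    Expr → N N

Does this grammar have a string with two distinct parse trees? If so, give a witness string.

Ambiguous

Witness: t and t and t

Derivation 1: N ⇒ N and N ⇒ t and N ⇒ t and N and N ⇒ t and t and N ⇒ t and t and t
Derivation 2: N ⇒ N and N ⇒ N and N and N ⇒ t and N and N ⇒ t and t and N ⇒ t and t and t

Two distinct leftmost derivations for the same string.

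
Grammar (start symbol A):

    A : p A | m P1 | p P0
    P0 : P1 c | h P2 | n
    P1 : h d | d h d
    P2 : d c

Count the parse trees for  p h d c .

2

Parse trees for p h d c:
  [A p [P0 [P1 h d] c]]
  [A p [P0 h [P2 d c]]]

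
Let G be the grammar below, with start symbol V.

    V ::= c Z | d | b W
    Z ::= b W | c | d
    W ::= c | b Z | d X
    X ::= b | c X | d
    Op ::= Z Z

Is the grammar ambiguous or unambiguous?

Unambiguous

Only V, Z, W, X are reachable from V; ignoring the rest: The reachable rules are right-linear with at most one rule per (nonterminal, next-terminal) pair. Each input token forces the next rule, so parsing is deterministic.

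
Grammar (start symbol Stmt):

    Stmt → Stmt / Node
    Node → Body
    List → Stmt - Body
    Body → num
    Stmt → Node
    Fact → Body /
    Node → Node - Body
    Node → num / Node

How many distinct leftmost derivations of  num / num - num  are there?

Parse trees for num / num - num:
  [Stmt [Stmt [Node [Body num]]] / [Node [Node [Body num]] - [Body num]]]
  [Stmt [Node [Node num / [Node [Body num]]] - [Body num]]]
  [Stmt [Node num / [Node [Node [Body num]] - [Body num]]]]

3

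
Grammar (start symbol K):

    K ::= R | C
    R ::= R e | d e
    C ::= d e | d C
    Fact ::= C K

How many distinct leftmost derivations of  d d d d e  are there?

1

Parse trees for d d d d e:
  [K [C d [C d [C d [C d e]]]]]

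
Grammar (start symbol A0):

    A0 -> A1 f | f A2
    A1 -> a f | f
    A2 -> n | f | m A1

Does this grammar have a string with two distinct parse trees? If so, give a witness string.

Ambiguous

Witness: f f

Derivation 1: A0 ⇒ A1 f ⇒ f f
Derivation 2: A0 ⇒ f A2 ⇒ f f

Two distinct leftmost derivations for the same string.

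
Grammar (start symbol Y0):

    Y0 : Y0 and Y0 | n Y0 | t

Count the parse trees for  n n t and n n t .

Parse trees for n n t and n n t:
  [Y0 [Y0 n [Y0 n [Y0 t]]] and [Y0 n [Y0 n [Y0 t]]]]
  [Y0 n [Y0 [Y0 n [Y0 t]] and [Y0 n [Y0 n [Y0 t]]]]]
  [Y0 n [Y0 n [Y0 [Y0 t] and [Y0 n [Y0 n [Y0 t]]]]]]

3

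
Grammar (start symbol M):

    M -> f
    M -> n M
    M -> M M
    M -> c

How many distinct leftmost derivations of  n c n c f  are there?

Parse trees for n c n c f:
  [M n [M [M c] [M n [M [M c] [M f]]]]]
  [M n [M [M c] [M [M n [M c]] [M f]]]]
  [M n [M [M [M c] [M n [M c]]] [M f]]]
  [M [M n [M c]] [M n [M [M c] [M f]]]]
  [M [M n [M c]] [M [M n [M c]] [M f]]]
  [M [M n [M [M c] [M n [M c]]]] [M f]]
  [M [M [M n [M c]] [M n [M c]]] [M f]]

7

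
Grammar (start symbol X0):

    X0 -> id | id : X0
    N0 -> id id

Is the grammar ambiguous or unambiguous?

Unambiguous

(N0 is unreachable from X0, so its rules don't affect L(X0).) Right-recursive list with a separator: after each atom, whether the separator follows determines the rule. One parse per string.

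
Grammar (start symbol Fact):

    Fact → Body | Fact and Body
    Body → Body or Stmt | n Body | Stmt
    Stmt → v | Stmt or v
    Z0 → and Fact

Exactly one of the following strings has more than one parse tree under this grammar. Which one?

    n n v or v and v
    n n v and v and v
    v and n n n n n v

n n v or v and v: 4 trees
n n v and v and v: 1 tree
v and n n n n n v: 1 tree

n n v or v and v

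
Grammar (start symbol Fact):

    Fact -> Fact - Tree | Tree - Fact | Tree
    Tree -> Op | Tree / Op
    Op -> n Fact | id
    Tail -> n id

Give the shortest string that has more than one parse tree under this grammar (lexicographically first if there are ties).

id - id

length 1: no string has ≥2 trees
length 2: no string has ≥2 trees
length 3: id - id has 2 parse trees

Two derivations of id - id:
  Fact ⇒ Fact - Tree ⇒ Tree - Tree ⇒ Op - Tree ⇒ id - Tree ⇒ id - Op ⇒ id - id
  Fact ⇒ Tree - Fact ⇒ Op - Fact ⇒ id - Fact ⇒ id - Tree ⇒ id - Op ⇒ id - id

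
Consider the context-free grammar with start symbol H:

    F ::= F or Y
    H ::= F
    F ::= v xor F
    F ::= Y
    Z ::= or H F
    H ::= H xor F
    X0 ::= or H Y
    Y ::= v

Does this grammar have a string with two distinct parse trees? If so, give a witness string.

Witness: v xor v

Derivation 1: H ⇒ F ⇒ v xor F ⇒ v xor Y ⇒ v xor v
Derivation 2: H ⇒ H xor F ⇒ F xor F ⇒ Y xor F ⇒ v xor F ⇒ v xor Y ⇒ v xor v

Two distinct leftmost derivations for the same string.

Ambiguous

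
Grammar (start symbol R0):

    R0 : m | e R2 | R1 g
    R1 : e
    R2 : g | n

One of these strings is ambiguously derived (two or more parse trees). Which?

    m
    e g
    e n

m: 1 tree
e g: 2 trees
e n: 1 tree

e g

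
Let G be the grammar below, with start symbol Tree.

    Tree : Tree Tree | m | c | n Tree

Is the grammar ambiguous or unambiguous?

Witness: c c c

Derivation 1: Tree ⇒ Tree Tree ⇒ Tree Tree Tree ⇒ c Tree Tree ⇒ c c Tree ⇒ c c c
Derivation 2: Tree ⇒ Tree Tree ⇒ c Tree ⇒ c Tree Tree ⇒ c c Tree ⇒ c c c

Two distinct leftmost derivations for the same string.

Ambiguous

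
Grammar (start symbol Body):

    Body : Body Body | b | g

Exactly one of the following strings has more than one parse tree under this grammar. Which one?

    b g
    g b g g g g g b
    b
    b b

b g: 1 tree
g b g g g g g b: 429 trees
b: 1 tree
b b: 1 tree

g b g g g g g b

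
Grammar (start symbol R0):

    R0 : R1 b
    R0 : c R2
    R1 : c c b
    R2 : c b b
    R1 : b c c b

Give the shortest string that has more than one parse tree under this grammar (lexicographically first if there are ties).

c c b b

length 4: c c b b has 2 parse trees

Two derivations of c c b b:
  R0 ⇒ R1 b ⇒ c c b b
  R0 ⇒ c R2 ⇒ c c b b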